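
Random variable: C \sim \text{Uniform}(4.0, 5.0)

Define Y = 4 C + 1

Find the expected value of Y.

For Y = 4C + 1:
E[Y] = 4 * E[C] + 1
E[C] = (4 + 5)/2 = 4.5
E[Y] = 4 * 4.5 + 1 = 19

19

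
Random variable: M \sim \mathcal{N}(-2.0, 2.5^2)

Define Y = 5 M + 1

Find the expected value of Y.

For Y = 5M + 1:
E[Y] = 5 * E[M] + 1
E[M] = -2.0 = -2
E[Y] = 5 * (-2) + 1 = -9

-9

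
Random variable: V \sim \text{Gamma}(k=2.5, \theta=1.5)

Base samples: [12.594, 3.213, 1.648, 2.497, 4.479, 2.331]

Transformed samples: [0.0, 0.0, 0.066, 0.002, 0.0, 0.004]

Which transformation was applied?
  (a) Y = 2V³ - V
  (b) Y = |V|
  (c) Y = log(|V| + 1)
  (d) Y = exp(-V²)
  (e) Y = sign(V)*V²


Checking option (d) Y = exp(-V²):
  V = 12.594 -> Y = 0.0 ✓
  V = 3.213 -> Y = 0.0 ✓
  V = 1.648 -> Y = 0.066 ✓
All samples match this transformation.

(d) exp(-V²)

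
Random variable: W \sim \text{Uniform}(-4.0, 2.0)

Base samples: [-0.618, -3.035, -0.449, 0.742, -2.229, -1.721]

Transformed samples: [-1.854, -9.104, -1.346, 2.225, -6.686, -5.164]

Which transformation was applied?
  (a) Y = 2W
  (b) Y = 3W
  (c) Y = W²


Checking option (b) Y = 3W:
  W = -0.618 -> Y = -1.854 ✓
  W = -3.035 -> Y = -9.104 ✓
  W = -0.449 -> Y = -1.346 ✓
All samples match this transformation.

(b) 3W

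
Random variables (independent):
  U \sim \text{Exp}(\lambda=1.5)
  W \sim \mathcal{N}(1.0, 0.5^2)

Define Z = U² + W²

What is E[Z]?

E[Z] = E[U²] + E[W²]
E[U²] = Var(U) + E[U]² = 0.44444444 + 0.44444444 = 0.88888889
E[W²] = Var(W) + E[W]² = 0.25 + 1 = 1.25
E[Z] = 0.88888889 + 1.25 = 2.1388889

2.1388889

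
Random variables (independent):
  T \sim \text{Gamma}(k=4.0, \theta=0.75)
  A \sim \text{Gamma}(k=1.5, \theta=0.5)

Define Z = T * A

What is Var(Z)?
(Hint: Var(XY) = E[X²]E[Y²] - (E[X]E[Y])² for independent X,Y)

Var(XY) = E[X²]E[Y²] - (E[X]E[Y])²
E[T] = 3, Var(T) = 2.25
E[A] = 0.75, Var(A) = 0.375
E[T²] = 2.25 + 3² = 11.25
E[A²] = 0.375 + 0.75² = 0.9375
Var(Z) = 11.25*0.9375 - (3*0.75)²
= 10.546875 - 5.0625 = 5.484375

5.484375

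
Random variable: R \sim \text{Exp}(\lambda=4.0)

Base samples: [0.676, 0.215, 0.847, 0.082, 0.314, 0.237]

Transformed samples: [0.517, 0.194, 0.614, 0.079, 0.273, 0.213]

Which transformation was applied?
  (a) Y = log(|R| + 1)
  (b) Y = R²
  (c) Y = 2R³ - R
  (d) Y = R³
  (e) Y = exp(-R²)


Checking option (a) Y = log(|R| + 1):
  R = 0.676 -> Y = 0.517 ✓
  R = 0.215 -> Y = 0.194 ✓
  R = 0.847 -> Y = 0.614 ✓
All samples match this transformation.

(a) log(|R| + 1)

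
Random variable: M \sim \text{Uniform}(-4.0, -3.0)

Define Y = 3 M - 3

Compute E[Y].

For Y = 3M - 3:
E[Y] = 3 * E[M] - 3
E[M] = (-4 - 3)/2 = -3.5
E[Y] = 3 * (-3.5) - 3 = -13.5

-13.5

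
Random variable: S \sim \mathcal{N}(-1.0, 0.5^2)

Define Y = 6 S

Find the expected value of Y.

For Y = 6S:
E[Y] = 6 * E[S]
E[S] = -1.0 = -1
E[Y] = 6 * (-1) = -6

-6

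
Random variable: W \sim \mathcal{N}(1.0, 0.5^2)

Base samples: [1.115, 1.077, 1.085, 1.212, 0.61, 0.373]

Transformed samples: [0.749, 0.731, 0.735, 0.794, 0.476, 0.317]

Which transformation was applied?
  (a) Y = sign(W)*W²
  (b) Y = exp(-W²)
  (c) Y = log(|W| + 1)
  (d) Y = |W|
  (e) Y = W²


Checking option (c) Y = log(|W| + 1):
  W = 1.115 -> Y = 0.749 ✓
  W = 1.077 -> Y = 0.731 ✓
  W = 1.085 -> Y = 0.735 ✓
All samples match this transformation.

(c) log(|W| + 1)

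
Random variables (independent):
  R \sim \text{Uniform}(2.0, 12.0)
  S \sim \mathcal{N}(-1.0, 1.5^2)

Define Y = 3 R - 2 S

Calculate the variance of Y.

For independent RVs: Var(aX + bY) = a²Var(X) + b²Var(Y)
Var(R) = 8.3333333
Var(S) = 2.25
Var(Y) = 3²*8.3333333 + (-2)²*2.25
= 9*8.3333333 + 4*2.25 = 84

84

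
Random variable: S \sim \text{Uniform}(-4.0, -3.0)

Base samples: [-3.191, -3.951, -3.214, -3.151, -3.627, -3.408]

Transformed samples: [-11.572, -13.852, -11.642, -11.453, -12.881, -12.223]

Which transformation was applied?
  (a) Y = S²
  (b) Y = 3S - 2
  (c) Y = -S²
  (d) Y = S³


Checking option (b) Y = 3S - 2:
  S = -3.191 -> Y = -11.572 ✓
  S = -3.951 -> Y = -13.852 ✓
  S = -3.214 -> Y = -11.642 ✓
All samples match this transformation.

(b) 3S - 2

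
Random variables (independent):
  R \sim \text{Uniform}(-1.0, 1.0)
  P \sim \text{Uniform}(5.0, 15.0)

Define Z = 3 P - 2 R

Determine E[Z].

E[Z] = -2*E[R] + 3*E[P]
E[R] = 0
E[P] = 10
E[Z] = -2*0 + 3*10 = 30

30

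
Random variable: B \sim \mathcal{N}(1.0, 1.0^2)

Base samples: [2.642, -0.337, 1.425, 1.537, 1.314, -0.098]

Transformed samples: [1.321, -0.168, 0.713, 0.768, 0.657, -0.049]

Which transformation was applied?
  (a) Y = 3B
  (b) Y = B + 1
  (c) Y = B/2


Checking option (c) Y = B/2:
  B = 2.642 -> Y = 1.321 ✓
  B = -0.337 -> Y = -0.168 ✓
  B = 1.425 -> Y = 0.713 ✓
All samples match this transformation.

(c) B/2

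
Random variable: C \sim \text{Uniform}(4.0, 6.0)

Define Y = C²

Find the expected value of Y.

Using E[X²] = Var(X) + (E[X])²:
E[C] = 5
Var(C) = (6 - 4)^2/12 = 0.33333333
E[C²] = 0.33333333 + 5² = 0.33333333 + 25 = 25.333333

25.333333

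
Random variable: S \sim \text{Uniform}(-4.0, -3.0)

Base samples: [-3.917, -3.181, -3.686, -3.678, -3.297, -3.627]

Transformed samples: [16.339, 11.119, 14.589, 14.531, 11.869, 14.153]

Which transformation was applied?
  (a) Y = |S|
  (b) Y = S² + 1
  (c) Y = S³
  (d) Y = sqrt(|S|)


Checking option (b) Y = S² + 1:
  S = -3.917 -> Y = 16.339 ✓
  S = -3.181 -> Y = 11.119 ✓
  S = -3.686 -> Y = 14.589 ✓
All samples match this transformation.

(b) S² + 1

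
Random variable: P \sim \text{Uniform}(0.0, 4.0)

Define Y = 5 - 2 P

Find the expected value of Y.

For Y = -2P + 5:
E[Y] = -2 * E[P] + 5
E[P] = (0 + 4)/2 = 2
E[Y] = -2 * 2 + 5 = 1

1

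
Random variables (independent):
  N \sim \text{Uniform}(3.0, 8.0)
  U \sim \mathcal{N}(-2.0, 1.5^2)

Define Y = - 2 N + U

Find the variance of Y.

For independent RVs: Var(aX + bY) = a²Var(X) + b²Var(Y)
Var(N) = 2.0833333
Var(U) = 2.25
Var(Y) = (-2)²*2.0833333 + 1²*2.25
= 4*2.0833333 + 1*2.25 = 10.583333

10.583333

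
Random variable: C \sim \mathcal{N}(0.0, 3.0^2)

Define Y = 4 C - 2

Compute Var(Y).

For Y = aC + b: Var(Y) = a² * Var(C)
Var(C) = 3.0^2 = 9
Var(Y) = 4² * 9 = 16 * 9 = 144

144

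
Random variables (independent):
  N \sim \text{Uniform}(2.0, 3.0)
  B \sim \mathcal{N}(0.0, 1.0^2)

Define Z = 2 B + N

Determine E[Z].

E[Z] = 1*E[N] + 2*E[B]
E[N] = 2.5
E[B] = 0
E[Z] = 1*2.5 + 2*0 = 2.5

2.5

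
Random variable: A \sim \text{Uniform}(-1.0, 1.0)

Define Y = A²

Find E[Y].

Using E[X²] = Var(X) + (E[X])²:
E[A] = 0
Var(A) = (1 + 1)^2/12 = 0.33333333
E[A²] = 0.33333333 + 0² = 0.33333333 + 0 = 0.33333333

0.33333333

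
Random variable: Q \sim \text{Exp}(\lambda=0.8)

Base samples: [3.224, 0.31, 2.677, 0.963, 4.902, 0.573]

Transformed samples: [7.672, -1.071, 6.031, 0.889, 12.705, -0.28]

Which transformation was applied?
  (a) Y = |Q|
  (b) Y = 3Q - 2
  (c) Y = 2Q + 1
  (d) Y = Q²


Checking option (b) Y = 3Q - 2:
  Q = 3.224 -> Y = 7.672 ✓
  Q = 0.31 -> Y = -1.071 ✓
  Q = 2.677 -> Y = 6.031 ✓
All samples match this transformation.

(b) 3Q - 2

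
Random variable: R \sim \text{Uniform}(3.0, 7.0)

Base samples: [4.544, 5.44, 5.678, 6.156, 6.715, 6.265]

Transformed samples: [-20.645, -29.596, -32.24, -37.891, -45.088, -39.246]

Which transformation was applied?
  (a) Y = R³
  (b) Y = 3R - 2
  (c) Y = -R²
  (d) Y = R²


Checking option (c) Y = -R²:
  R = 4.544 -> Y = -20.645 ✓
  R = 5.44 -> Y = -29.596 ✓
  R = 5.678 -> Y = -32.24 ✓
All samples match this transformation.

(c) -R²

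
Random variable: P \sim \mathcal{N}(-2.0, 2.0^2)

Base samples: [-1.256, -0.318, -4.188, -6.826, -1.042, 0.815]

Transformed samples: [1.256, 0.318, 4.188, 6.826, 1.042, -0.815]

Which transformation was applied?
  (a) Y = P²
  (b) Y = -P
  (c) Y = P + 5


Checking option (b) Y = -P:
  P = -1.256 -> Y = 1.256 ✓
  P = -0.318 -> Y = 0.318 ✓
  P = -4.188 -> Y = 4.188 ✓
All samples match this transformation.

(b) -P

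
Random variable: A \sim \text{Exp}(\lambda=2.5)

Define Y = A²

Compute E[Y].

Using E[X²] = Var(X) + (E[X])²:
E[A] = 0.4
Var(A) = 1/2.5^2 = 0.16
E[A²] = 0.16 + 0.4² = 0.16 + 0.16 = 0.32

0.32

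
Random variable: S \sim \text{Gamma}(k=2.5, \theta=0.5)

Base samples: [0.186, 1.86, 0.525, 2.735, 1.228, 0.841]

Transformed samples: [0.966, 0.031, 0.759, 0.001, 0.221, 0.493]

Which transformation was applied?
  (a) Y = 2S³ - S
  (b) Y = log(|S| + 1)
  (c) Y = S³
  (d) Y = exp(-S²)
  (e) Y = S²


Checking option (d) Y = exp(-S²):
  S = 0.186 -> Y = 0.966 ✓
  S = 1.86 -> Y = 0.031 ✓
  S = 0.525 -> Y = 0.759 ✓
All samples match this transformation.

(d) exp(-S²)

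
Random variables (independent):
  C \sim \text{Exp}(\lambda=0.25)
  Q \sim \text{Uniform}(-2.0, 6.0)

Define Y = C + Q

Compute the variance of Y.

For independent RVs: Var(aX + bY) = a²Var(X) + b²Var(Y)
Var(C) = 16
Var(Q) = 5.3333333
Var(Y) = 1²*16 + 1²*5.3333333
= 1*16 + 1*5.3333333 = 21.333333

21.333333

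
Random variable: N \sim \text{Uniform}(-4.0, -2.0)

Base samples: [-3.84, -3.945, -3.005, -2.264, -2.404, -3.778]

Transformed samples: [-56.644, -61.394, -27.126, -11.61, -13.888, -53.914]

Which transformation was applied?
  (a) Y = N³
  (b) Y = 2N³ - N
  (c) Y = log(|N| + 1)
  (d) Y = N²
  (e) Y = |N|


Checking option (a) Y = N³:
  N = -3.84 -> Y = -56.644 ✓
  N = -3.945 -> Y = -61.394 ✓
  N = -3.005 -> Y = -27.126 ✓
All samples match this transformation.

(a) N³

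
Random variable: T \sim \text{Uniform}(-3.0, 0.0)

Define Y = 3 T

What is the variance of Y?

For Y = aT + b: Var(Y) = a² * Var(T)
Var(T) = (0 + 3)^2/12 = 0.75
Var(Y) = 3² * 0.75 = 9 * 0.75 = 6.75

6.75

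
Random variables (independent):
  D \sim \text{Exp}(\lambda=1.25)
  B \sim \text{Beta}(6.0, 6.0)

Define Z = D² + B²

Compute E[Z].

E[Z] = E[D²] + E[B²]
E[D²] = Var(D) + E[D]² = 0.64 + 0.64 = 1.28
E[B²] = Var(B) + E[B]² = 0.019230769 + 0.25 = 0.26923077
E[Z] = 1.28 + 0.26923077 = 1.5492308

1.5492308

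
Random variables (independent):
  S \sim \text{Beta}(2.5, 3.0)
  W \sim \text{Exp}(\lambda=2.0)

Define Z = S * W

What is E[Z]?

For independent RVs: E[XY] = E[X]*E[Y]
E[S] = 0.45454545
E[W] = 0.5
E[Z] = 0.45454545 * 0.5 = 0.22727273

0.22727273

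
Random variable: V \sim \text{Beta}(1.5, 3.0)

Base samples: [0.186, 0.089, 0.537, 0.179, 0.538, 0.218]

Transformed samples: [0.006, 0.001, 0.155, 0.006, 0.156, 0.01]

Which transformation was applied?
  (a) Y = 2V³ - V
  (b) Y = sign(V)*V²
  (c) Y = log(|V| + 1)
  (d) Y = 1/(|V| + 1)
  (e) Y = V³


Checking option (e) Y = V³:
  V = 0.186 -> Y = 0.006 ✓
  V = 0.089 -> Y = 0.001 ✓
  V = 0.537 -> Y = 0.155 ✓
All samples match this transformation.

(e) V³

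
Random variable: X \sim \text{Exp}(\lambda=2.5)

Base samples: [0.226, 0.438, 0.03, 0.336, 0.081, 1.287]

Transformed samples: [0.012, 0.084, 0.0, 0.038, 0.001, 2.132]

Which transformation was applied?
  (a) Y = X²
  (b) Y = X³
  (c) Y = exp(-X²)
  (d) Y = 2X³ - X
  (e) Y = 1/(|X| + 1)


Checking option (b) Y = X³:
  X = 0.226 -> Y = 0.012 ✓
  X = 0.438 -> Y = 0.084 ✓
  X = 0.03 -> Y = 0.0 ✓
All samples match this transformation.

(b) X³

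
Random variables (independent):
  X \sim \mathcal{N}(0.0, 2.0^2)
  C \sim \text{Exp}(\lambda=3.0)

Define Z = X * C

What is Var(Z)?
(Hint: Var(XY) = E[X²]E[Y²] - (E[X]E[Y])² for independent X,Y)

Var(XY) = E[X²]E[Y²] - (E[X]E[Y])²
E[X] = 0, Var(X) = 4
E[C] = 0.33333333, Var(C) = 0.11111111
E[X²] = 4 + 0² = 4
E[C²] = 0.11111111 + 0.33333333² = 0.22222222
Var(Z) = 4*0.22222222 - (0*0.33333333)²
= 0.88888889 - 0 = 0.88888889

0.88888889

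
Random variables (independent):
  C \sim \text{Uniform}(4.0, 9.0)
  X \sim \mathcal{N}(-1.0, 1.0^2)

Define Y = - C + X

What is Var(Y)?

For independent RVs: Var(aX + bY) = a²Var(X) + b²Var(Y)
Var(C) = 2.0833333
Var(X) = 1
Var(Y) = (-1)²*2.0833333 + 1²*1
= 1*2.0833333 + 1*1 = 3.0833333

3.0833333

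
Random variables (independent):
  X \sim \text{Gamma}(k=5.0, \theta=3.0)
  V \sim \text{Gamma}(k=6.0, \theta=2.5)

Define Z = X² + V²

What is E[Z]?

E[Z] = E[X²] + E[V²]
E[X²] = Var(X) + E[X]² = 45 + 225 = 270
E[V²] = Var(V) + E[V]² = 37.5 + 225 = 262.5
E[Z] = 270 + 262.5 = 532.5

532.5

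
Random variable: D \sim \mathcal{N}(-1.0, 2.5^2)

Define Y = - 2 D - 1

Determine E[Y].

For Y = -2D - 1:
E[Y] = -2 * E[D] - 1
E[D] = -1.0 = -1
E[Y] = -2 * (-1) - 1 = 1

1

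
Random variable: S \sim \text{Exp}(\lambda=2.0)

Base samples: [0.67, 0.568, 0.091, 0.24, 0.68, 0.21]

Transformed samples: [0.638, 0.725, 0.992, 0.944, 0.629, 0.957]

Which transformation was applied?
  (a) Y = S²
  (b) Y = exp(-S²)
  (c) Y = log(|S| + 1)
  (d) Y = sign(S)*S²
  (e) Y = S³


Checking option (b) Y = exp(-S²):
  S = 0.67 -> Y = 0.638 ✓
  S = 0.568 -> Y = 0.725 ✓
  S = 0.091 -> Y = 0.992 ✓
All samples match this transformation.

(b) exp(-S²)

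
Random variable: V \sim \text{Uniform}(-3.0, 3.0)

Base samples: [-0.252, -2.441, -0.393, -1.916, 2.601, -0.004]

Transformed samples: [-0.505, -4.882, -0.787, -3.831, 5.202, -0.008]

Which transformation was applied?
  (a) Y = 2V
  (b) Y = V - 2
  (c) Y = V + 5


Checking option (a) Y = 2V:
  V = -0.252 -> Y = -0.505 ✓
  V = -2.441 -> Y = -4.882 ✓
  V = -0.393 -> Y = -0.787 ✓
All samples match this transformation.

(a) 2V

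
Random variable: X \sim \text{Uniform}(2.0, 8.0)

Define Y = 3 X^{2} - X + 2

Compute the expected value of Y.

E[Y] = 3*E[X²] - 1*E[X] + 2
E[X] = 5
E[X²] = Var(X) + (E[X])² = 3 + 25 = 28
E[Y] = 3*28 - 1*5 + 2 = 81

81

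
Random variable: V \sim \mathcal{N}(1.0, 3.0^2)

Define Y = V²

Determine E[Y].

E[V²] = Var(V) + (E[V])² = 9 + 1 = 10

10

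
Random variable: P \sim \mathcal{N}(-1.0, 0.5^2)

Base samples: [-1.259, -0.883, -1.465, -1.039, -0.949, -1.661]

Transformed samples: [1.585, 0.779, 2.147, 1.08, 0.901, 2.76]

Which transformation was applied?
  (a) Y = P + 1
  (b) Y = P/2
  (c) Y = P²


Checking option (c) Y = P²:
  P = -1.259 -> Y = 1.585 ✓
  P = -0.883 -> Y = 0.779 ✓
  P = -1.465 -> Y = 2.147 ✓
All samples match this transformation.

(c) P²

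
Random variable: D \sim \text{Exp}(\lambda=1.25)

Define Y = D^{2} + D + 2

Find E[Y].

E[Y] = 1*E[D²] + 1*E[D] + 2
E[D] = 0.8
E[D²] = Var(D) + (E[D])² = 0.64 + 0.64 = 1.28
E[Y] = 1*1.28 + 1*0.8 + 2 = 4.08

4.08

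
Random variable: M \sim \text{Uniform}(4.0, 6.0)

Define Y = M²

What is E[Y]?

Using E[X²] = Var(X) + (E[X])²:
E[M] = 5
Var(M) = (6 - 4)^2/12 = 0.33333333
E[M²] = 0.33333333 + 5² = 0.33333333 + 25 = 25.333333

25.333333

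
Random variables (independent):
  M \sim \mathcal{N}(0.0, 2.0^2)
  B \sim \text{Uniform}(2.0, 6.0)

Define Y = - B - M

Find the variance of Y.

For independent RVs: Var(aX + bY) = a²Var(X) + b²Var(Y)
Var(M) = 4
Var(B) = 1.3333333
Var(Y) = (-1)²*4 + (-1)²*1.3333333
= 1*4 + 1*1.3333333 = 5.3333333

5.3333333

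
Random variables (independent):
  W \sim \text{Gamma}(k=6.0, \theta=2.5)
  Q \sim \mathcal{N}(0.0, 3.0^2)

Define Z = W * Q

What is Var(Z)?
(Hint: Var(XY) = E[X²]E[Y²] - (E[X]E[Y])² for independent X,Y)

Var(XY) = E[X²]E[Y²] - (E[X]E[Y])²
E[W] = 15, Var(W) = 37.5
E[Q] = 0, Var(Q) = 9
E[W²] = 37.5 + 15² = 262.5
E[Q²] = 9 + 0² = 9
Var(Z) = 262.5*9 - (15*0)²
= 2362.5 - 0 = 2362.5

2362.5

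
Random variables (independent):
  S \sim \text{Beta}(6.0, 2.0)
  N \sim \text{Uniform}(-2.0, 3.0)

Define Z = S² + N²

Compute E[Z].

E[Z] = E[S²] + E[N²]
E[S²] = Var(S) + E[S]² = 0.020833333 + 0.5625 = 0.58333333
E[N²] = Var(N) + E[N]² = 2.0833333 + 0.25 = 2.3333333
E[Z] = 0.58333333 + 2.3333333 = 2.9166667

2.9166667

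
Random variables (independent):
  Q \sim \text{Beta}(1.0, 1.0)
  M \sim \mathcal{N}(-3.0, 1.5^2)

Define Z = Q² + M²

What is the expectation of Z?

E[Z] = E[Q²] + E[M²]
E[Q²] = Var(Q) + E[Q]² = 0.083333333 + 0.25 = 0.33333333
E[M²] = Var(M) + E[M]² = 2.25 + 9 = 11.25
E[Z] = 0.33333333 + 11.25 = 11.583333

11.583333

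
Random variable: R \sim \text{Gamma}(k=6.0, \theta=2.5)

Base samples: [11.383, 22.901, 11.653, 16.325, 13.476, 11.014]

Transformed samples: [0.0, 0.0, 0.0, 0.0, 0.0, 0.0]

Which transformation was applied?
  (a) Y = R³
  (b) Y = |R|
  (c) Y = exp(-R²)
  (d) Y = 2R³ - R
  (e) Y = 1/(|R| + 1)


Checking option (c) Y = exp(-R²):
  R = 11.383 -> Y = 0.0 ✓
  R = 22.901 -> Y = 0.0 ✓
  R = 11.653 -> Y = 0.0 ✓
All samples match this transformation.

(c) exp(-R²)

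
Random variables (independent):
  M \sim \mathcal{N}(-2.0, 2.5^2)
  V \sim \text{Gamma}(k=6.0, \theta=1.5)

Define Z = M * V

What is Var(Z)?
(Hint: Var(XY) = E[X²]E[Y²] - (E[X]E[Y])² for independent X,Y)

Var(XY) = E[X²]E[Y²] - (E[X]E[Y])²
E[M] = -2, Var(M) = 6.25
E[V] = 9, Var(V) = 13.5
E[M²] = 6.25 + (-2)² = 10.25
E[V²] = 13.5 + 9² = 94.5
Var(Z) = 10.25*94.5 - (-2*9)²
= 968.625 - 324 = 644.625

644.625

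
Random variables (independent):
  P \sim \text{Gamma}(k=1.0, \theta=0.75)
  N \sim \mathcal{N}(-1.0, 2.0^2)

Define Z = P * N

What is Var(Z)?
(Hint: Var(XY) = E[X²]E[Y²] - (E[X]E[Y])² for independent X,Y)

Var(XY) = E[X²]E[Y²] - (E[X]E[Y])²
E[P] = 0.75, Var(P) = 0.5625
E[N] = -1, Var(N) = 4
E[P²] = 0.5625 + 0.75² = 1.125
E[N²] = 4 + (-1)² = 5
Var(Z) = 1.125*5 - (0.75*(-1))²
= 5.625 - 0.5625 = 5.0625

5.0625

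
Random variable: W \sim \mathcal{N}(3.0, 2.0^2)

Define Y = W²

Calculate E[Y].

E[W²] = Var(W) + (E[W])² = 4 + 9 = 13

13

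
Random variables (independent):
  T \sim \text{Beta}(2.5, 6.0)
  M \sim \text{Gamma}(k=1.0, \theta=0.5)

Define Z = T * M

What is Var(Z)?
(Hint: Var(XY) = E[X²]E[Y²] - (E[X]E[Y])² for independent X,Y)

Var(XY) = E[X²]E[Y²] - (E[X]E[Y])²
E[T] = 0.29411765, Var(T) = 0.021853943
E[M] = 0.5, Var(M) = 0.25
E[T²] = 0.021853943 + 0.29411765² = 0.10835913
E[M²] = 0.25 + 0.5² = 0.5
Var(Z) = 0.10835913*0.5 - (0.29411765*0.5)²
= 0.054179567 - 0.021626298 = 0.032553269

0.032553269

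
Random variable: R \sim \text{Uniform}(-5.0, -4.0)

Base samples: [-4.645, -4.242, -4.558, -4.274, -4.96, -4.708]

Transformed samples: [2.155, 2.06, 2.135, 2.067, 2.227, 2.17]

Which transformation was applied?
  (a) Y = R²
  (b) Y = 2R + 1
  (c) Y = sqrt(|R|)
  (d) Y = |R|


Checking option (c) Y = sqrt(|R|):
  R = -4.645 -> Y = 2.155 ✓
  R = -4.242 -> Y = 2.06 ✓
  R = -4.558 -> Y = 2.135 ✓
All samples match this transformation.

(c) sqrt(|R|)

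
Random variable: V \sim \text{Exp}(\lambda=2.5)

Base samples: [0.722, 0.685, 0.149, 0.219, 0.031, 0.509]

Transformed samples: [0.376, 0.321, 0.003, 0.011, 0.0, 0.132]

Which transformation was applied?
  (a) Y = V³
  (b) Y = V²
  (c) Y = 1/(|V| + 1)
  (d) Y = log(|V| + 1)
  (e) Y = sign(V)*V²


Checking option (a) Y = V³:
  V = 0.722 -> Y = 0.376 ✓
  V = 0.685 -> Y = 0.321 ✓
  V = 0.149 -> Y = 0.003 ✓
All samples match this transformation.

(a) V³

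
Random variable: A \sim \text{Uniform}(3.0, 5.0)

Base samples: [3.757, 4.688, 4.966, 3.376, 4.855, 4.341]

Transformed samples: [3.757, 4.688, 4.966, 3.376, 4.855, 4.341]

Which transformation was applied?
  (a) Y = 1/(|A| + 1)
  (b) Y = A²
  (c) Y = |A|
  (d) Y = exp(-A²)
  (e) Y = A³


Checking option (c) Y = |A|:
  A = 3.757 -> Y = 3.757 ✓
  A = 4.688 -> Y = 4.688 ✓
  A = 4.966 -> Y = 4.966 ✓
All samples match this transformation.

(c) |A|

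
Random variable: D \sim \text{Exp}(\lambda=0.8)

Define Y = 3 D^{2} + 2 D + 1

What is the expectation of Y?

E[Y] = 3*E[D²] + 2*E[D] + 1
E[D] = 1.25
E[D²] = Var(D) + (E[D])² = 1.5625 + 1.5625 = 3.125
E[Y] = 3*3.125 + 2*1.25 + 1 = 12.875

12.875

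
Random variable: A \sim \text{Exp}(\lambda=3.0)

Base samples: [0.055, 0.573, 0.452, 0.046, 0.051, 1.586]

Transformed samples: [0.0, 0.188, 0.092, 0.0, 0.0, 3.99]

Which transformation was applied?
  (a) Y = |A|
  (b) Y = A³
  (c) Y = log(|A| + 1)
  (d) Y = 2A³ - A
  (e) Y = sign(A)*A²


Checking option (b) Y = A³:
  A = 0.055 -> Y = 0.0 ✓
  A = 0.573 -> Y = 0.188 ✓
  A = 0.452 -> Y = 0.092 ✓
All samples match this transformation.

(b) A³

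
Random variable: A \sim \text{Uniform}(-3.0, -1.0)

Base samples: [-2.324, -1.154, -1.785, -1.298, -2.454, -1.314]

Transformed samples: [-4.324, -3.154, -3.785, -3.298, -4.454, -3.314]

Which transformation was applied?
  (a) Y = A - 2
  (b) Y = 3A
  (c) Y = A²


Checking option (a) Y = A - 2:
  A = -2.324 -> Y = -4.324 ✓
  A = -1.154 -> Y = -3.154 ✓
  A = -1.785 -> Y = -3.785 ✓
All samples match this transformation.

(a) A - 2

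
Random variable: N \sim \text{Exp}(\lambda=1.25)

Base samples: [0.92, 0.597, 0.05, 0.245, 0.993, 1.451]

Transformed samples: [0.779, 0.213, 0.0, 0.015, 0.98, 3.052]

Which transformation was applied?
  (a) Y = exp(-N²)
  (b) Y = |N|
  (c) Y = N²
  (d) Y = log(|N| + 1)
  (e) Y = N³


Checking option (e) Y = N³:
  N = 0.92 -> Y = 0.779 ✓
  N = 0.597 -> Y = 0.213 ✓
  N = 0.05 -> Y = 0.0 ✓
All samples match this transformation.

(e) N³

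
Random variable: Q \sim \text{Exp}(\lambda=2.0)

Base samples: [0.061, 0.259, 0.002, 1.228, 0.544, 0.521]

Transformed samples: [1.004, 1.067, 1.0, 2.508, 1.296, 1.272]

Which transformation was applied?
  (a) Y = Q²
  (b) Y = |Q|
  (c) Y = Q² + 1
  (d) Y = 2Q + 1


Checking option (c) Y = Q² + 1:
  Q = 0.061 -> Y = 1.004 ✓
  Q = 0.259 -> Y = 1.067 ✓
  Q = 0.002 -> Y = 1.0 ✓
All samples match this transformation.

(c) Q² + 1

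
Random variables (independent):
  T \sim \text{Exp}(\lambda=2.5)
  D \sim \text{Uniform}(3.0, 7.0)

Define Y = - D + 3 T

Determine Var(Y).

For independent RVs: Var(aX + bY) = a²Var(X) + b²Var(Y)
Var(T) = 0.16
Var(D) = 1.3333333
Var(Y) = 3²*0.16 + (-1)²*1.3333333
= 9*0.16 + 1*1.3333333 = 2.7733333

2.7733333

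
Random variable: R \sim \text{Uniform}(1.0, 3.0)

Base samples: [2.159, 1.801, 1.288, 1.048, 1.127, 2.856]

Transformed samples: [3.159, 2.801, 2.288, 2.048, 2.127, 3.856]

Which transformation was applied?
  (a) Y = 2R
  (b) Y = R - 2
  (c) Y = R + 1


Checking option (c) Y = R + 1:
  R = 2.159 -> Y = 3.159 ✓
  R = 1.801 -> Y = 2.801 ✓
  R = 1.288 -> Y = 2.288 ✓
All samples match this transformation.

(c) R + 1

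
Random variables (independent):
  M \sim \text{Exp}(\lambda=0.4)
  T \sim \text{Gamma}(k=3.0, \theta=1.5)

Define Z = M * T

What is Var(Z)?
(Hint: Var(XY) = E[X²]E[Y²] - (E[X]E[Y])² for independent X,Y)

Var(XY) = E[X²]E[Y²] - (E[X]E[Y])²
E[M] = 2.5, Var(M) = 6.25
E[T] = 4.5, Var(T) = 6.75
E[M²] = 6.25 + 2.5² = 12.5
E[T²] = 6.75 + 4.5² = 27
Var(Z) = 12.5*27 - (2.5*4.5)²
= 337.5 - 126.5625 = 210.9375

210.9375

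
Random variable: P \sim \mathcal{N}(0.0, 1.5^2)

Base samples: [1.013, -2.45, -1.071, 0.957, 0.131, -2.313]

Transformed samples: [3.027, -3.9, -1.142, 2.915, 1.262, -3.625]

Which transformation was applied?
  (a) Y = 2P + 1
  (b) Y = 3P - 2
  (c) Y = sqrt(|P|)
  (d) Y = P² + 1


Checking option (a) Y = 2P + 1:
  P = 1.013 -> Y = 3.027 ✓
  P = -2.45 -> Y = -3.9 ✓
  P = -1.071 -> Y = -1.142 ✓
All samples match this transformation.

(a) 2P + 1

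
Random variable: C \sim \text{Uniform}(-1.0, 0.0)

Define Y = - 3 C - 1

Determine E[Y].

For Y = -3C - 1:
E[Y] = -3 * E[C] - 1
E[C] = (-1 + 0)/2 = -0.5
E[Y] = -3 * (-0.5) - 1 = 0.5

0.5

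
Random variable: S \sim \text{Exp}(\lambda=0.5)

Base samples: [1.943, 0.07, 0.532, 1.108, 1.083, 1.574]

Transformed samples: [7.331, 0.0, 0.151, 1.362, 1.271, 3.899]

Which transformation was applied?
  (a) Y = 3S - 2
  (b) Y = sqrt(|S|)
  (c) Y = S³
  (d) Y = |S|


Checking option (c) Y = S³:
  S = 1.943 -> Y = 7.331 ✓
  S = 0.07 -> Y = 0.0 ✓
  S = 0.532 -> Y = 0.151 ✓
All samples match this transformation.

(c) S³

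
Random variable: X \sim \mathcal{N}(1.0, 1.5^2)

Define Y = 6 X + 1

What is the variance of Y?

For Y = aX + b: Var(Y) = a² * Var(X)
Var(X) = 1.5^2 = 2.25
Var(Y) = 6² * 2.25 = 36 * 2.25 = 81

81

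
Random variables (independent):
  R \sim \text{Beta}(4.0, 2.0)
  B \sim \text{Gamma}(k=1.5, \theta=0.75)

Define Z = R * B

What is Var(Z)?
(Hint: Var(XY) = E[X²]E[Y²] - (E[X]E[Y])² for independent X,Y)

Var(XY) = E[X²]E[Y²] - (E[X]E[Y])²
E[R] = 0.66666667, Var(R) = 0.031746032
E[B] = 1.125, Var(B) = 0.84375
E[R²] = 0.031746032 + 0.66666667² = 0.47619048
E[B²] = 0.84375 + 1.125² = 2.109375
Var(Z) = 0.47619048*2.109375 - (0.66666667*1.125)²
= 1.0044643 - 0.5625 = 0.44196429

0.44196429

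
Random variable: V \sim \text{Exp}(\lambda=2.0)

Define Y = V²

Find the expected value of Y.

E[V²] = Var(V) + (E[V])² = 0.25 + 0.25 = 0.5

0.5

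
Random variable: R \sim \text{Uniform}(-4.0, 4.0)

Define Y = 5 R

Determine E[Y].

For Y = 5R:
E[Y] = 5 * E[R]
E[R] = (-4 + 4)/2 = 0
E[Y] = 5 * 0 = 0

0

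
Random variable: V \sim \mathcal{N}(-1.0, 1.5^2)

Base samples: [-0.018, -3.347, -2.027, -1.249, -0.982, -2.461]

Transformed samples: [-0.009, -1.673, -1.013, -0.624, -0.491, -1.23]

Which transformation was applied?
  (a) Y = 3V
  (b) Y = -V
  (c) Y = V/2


Checking option (c) Y = V/2:
  V = -0.018 -> Y = -0.009 ✓
  V = -3.347 -> Y = -1.673 ✓
  V = -2.027 -> Y = -1.013 ✓
All samples match this transformation.

(c) V/2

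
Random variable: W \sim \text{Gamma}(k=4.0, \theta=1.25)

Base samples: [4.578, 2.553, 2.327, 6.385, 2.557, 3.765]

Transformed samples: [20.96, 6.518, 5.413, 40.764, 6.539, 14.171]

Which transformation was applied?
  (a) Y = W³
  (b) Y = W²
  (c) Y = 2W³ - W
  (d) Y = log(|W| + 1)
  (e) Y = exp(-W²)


Checking option (b) Y = W²:
  W = 4.578 -> Y = 20.96 ✓
  W = 2.553 -> Y = 6.518 ✓
  W = 2.327 -> Y = 5.413 ✓
All samples match this transformation.

(b) W²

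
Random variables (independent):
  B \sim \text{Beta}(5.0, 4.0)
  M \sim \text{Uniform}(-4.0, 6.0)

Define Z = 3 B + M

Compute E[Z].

E[Z] = 3*E[B] + 1*E[M]
E[B] = 0.55555556
E[M] = 1
E[Z] = 3*0.55555556 + 1*1 = 2.6666667

2.6666667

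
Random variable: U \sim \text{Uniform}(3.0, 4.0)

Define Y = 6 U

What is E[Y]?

For Y = 6U:
E[Y] = 6 * E[U]
E[U] = (3 + 4)/2 = 3.5
E[Y] = 6 * 3.5 = 21

21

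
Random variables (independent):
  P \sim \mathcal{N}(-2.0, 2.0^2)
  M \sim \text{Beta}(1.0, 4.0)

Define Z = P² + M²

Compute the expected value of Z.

E[Z] = E[P²] + E[M²]
E[P²] = Var(P) + E[P]² = 4 + 4 = 8
E[M²] = Var(M) + E[M]² = 0.026666667 + 0.04 = 0.066666667
E[Z] = 8 + 0.066666667 = 8.0666667

8.0666667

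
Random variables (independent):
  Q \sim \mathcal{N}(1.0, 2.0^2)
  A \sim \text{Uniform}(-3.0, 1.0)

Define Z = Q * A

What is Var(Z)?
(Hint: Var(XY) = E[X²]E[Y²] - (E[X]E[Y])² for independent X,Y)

Var(XY) = E[X²]E[Y²] - (E[X]E[Y])²
E[Q] = 1, Var(Q) = 4
E[A] = -1, Var(A) = 1.3333333
E[Q²] = 4 + 1² = 5
E[A²] = 1.3333333 + (-1)² = 2.3333333
Var(Z) = 5*2.3333333 - (1*(-1))²
= 11.666667 - 1 = 10.666667

10.666667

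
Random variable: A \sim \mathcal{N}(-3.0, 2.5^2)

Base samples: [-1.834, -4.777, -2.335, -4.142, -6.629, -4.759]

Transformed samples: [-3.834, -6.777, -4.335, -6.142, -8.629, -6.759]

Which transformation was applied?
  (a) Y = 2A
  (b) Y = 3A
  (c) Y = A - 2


Checking option (c) Y = A - 2:
  A = -1.834 -> Y = -3.834 ✓
  A = -4.777 -> Y = -6.777 ✓
  A = -2.335 -> Y = -4.335 ✓
All samples match this transformation.

(c) A - 2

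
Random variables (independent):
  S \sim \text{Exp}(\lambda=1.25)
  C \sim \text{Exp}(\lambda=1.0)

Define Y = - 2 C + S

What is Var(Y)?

For independent RVs: Var(aX + bY) = a²Var(X) + b²Var(Y)
Var(S) = 0.64
Var(C) = 1
Var(Y) = 1²*0.64 + (-2)²*1
= 1*0.64 + 4*1 = 4.64

4.64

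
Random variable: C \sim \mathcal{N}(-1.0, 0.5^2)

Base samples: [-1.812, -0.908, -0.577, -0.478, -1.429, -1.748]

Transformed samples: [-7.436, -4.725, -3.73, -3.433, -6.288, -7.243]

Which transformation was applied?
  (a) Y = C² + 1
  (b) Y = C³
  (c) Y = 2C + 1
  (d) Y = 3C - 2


Checking option (d) Y = 3C - 2:
  C = -1.812 -> Y = -7.436 ✓
  C = -0.908 -> Y = -4.725 ✓
  C = -0.577 -> Y = -3.73 ✓
All samples match this transformation.

(d) 3C - 2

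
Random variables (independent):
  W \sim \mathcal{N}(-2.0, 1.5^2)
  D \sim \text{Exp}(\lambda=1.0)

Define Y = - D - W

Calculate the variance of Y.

For independent RVs: Var(aX + bY) = a²Var(X) + b²Var(Y)
Var(W) = 2.25
Var(D) = 1
Var(Y) = (-1)²*2.25 + (-1)²*1
= 1*2.25 + 1*1 = 3.25

3.25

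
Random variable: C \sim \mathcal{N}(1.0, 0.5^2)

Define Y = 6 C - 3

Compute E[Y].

For Y = 6C - 3:
E[Y] = 6 * E[C] - 3
E[C] = 1.0 = 1
E[Y] = 6 * 1 - 3 = 3

3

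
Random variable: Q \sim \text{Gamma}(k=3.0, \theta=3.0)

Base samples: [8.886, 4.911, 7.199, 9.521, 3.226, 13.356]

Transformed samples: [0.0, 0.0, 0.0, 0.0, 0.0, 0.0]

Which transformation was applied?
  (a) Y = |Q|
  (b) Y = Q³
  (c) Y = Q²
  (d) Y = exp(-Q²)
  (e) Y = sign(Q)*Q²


Checking option (d) Y = exp(-Q²):
  Q = 8.886 -> Y = 0.0 ✓
  Q = 4.911 -> Y = 0.0 ✓
  Q = 7.199 -> Y = 0.0 ✓
All samples match this transformation.

(d) exp(-Q²)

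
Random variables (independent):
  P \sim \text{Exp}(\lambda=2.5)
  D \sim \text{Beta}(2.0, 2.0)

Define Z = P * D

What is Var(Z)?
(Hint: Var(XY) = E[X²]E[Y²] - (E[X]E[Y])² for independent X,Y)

Var(XY) = E[X²]E[Y²] - (E[X]E[Y])²
E[P] = 0.4, Var(P) = 0.16
E[D] = 0.5, Var(D) = 0.05
E[P²] = 0.16 + 0.4² = 0.32
E[D²] = 0.05 + 0.5² = 0.3
Var(Z) = 0.32*0.3 - (0.4*0.5)²
= 0.096 - 0.04 = 0.056

0.056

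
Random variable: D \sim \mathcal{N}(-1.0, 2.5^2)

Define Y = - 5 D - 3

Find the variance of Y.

For Y = aD + b: Var(Y) = a² * Var(D)
Var(D) = 2.5^2 = 6.25
Var(Y) = (-5)² * 6.25 = 25 * 6.25 = 156.25

156.25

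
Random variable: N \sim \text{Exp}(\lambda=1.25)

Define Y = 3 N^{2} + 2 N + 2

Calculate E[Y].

E[Y] = 3*E[N²] + 2*E[N] + 2
E[N] = 0.8
E[N²] = Var(N) + (E[N])² = 0.64 + 0.64 = 1.28
E[Y] = 3*1.28 + 2*0.8 + 2 = 7.44

7.44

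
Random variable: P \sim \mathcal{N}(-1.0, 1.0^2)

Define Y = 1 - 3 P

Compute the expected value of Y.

For Y = -3P + 1:
E[Y] = -3 * E[P] + 1
E[P] = -1.0 = -1
E[Y] = -3 * (-1) + 1 = 4

4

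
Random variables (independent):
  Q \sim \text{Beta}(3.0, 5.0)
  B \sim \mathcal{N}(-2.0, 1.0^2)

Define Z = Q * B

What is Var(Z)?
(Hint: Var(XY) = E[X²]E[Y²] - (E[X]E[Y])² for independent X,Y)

Var(XY) = E[X²]E[Y²] - (E[X]E[Y])²
E[Q] = 0.375, Var(Q) = 0.026041667
E[B] = -2, Var(B) = 1
E[Q²] = 0.026041667 + 0.375² = 0.16666667
E[B²] = 1 + (-2)² = 5
Var(Z) = 0.16666667*5 - (0.375*(-2))²
= 0.83333333 - 0.5625 = 0.27083333

0.27083333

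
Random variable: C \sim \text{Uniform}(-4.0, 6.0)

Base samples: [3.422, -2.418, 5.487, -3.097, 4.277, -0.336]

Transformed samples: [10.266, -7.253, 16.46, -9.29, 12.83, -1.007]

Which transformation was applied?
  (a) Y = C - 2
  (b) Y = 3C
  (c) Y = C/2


Checking option (b) Y = 3C:
  C = 3.422 -> Y = 10.266 ✓
  C = -2.418 -> Y = -7.253 ✓
  C = 5.487 -> Y = 16.46 ✓
All samples match this transformation.

(b) 3C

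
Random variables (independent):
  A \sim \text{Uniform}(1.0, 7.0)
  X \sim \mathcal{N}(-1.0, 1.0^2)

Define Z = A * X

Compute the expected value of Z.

For independent RVs: E[XY] = E[X]*E[Y]
E[A] = 4
E[X] = -1
E[Z] = 4 * (-1) = -4

-4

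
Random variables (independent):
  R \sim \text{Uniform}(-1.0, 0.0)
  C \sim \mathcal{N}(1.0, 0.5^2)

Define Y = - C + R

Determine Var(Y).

For independent RVs: Var(aX + bY) = a²Var(X) + b²Var(Y)
Var(R) = 0.083333333
Var(C) = 0.25
Var(Y) = 1²*0.083333333 + (-1)²*0.25
= 1*0.083333333 + 1*0.25 = 0.33333333

0.33333333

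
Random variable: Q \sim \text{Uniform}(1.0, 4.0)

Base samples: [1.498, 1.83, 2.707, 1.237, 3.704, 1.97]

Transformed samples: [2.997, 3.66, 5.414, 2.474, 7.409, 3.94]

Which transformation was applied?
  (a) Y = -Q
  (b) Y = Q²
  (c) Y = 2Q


Checking option (c) Y = 2Q:
  Q = 1.498 -> Y = 2.997 ✓
  Q = 1.83 -> Y = 3.66 ✓
  Q = 2.707 -> Y = 5.414 ✓
All samples match this transformation.

(c) 2Q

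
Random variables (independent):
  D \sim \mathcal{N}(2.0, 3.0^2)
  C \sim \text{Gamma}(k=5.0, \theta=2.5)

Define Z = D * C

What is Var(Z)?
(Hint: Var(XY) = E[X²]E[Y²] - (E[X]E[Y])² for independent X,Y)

Var(XY) = E[X²]E[Y²] - (E[X]E[Y])²
E[D] = 2, Var(D) = 9
E[C] = 12.5, Var(C) = 31.25
E[D²] = 9 + 2² = 13
E[C²] = 31.25 + 12.5² = 187.5
Var(Z) = 13*187.5 - (2*12.5)²
= 2437.5 - 625 = 1812.5

1812.5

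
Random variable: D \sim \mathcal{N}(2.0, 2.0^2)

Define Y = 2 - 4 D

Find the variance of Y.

For Y = aD + b: Var(Y) = a² * Var(D)
Var(D) = 2.0^2 = 4
Var(Y) = (-4)² * 4 = 16 * 4 = 64

64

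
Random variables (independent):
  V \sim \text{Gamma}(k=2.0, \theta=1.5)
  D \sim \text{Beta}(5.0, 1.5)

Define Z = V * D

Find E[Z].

For independent RVs: E[XY] = E[X]*E[Y]
E[V] = 3
E[D] = 0.76923077
E[Z] = 3 * 0.76923077 = 2.3076923

2.3076923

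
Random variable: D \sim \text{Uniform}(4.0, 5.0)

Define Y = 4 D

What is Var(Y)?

For Y = aD + b: Var(Y) = a² * Var(D)
Var(D) = (5 - 4)^2/12 = 0.083333333
Var(Y) = 4² * 0.083333333 = 16 * 0.083333333 = 1.3333333

1.3333333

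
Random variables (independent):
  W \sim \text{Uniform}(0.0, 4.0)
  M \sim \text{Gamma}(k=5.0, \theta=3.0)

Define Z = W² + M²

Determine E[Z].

E[Z] = E[W²] + E[M²]
E[W²] = Var(W) + E[W]² = 1.3333333 + 4 = 5.3333333
E[M²] = Var(M) + E[M]² = 45 + 225 = 270
E[Z] = 5.3333333 + 270 = 275.33333

275.33333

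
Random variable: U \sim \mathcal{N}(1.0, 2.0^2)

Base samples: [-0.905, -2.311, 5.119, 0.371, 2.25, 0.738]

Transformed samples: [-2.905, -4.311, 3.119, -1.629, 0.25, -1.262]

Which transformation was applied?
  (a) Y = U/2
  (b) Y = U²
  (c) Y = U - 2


Checking option (c) Y = U - 2:
  U = -0.905 -> Y = -2.905 ✓
  U = -2.311 -> Y = -4.311 ✓
  U = 5.119 -> Y = 3.119 ✓
All samples match this transformation.

(c) U - 2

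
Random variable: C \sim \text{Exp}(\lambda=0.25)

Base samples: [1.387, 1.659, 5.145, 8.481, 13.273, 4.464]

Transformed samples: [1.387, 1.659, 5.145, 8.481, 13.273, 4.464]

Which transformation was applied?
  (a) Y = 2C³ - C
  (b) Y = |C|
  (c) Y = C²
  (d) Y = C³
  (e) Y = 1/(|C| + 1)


Checking option (b) Y = |C|:
  C = 1.387 -> Y = 1.387 ✓
  C = 1.659 -> Y = 1.659 ✓
  C = 5.145 -> Y = 5.145 ✓
All samples match this transformation.

(b) |C|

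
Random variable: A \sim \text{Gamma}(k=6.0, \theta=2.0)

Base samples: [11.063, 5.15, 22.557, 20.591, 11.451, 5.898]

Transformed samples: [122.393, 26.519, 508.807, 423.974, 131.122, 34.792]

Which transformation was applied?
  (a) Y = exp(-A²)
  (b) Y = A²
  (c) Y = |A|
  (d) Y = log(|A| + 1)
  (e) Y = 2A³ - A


Checking option (b) Y = A²:
  A = 11.063 -> Y = 122.393 ✓
  A = 5.15 -> Y = 26.519 ✓
  A = 22.557 -> Y = 508.807 ✓
All samples match this transformation.

(b) A²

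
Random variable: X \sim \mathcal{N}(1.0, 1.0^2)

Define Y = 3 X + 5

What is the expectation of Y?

For Y = 3X + 5:
E[Y] = 3 * E[X] + 5
E[X] = 1.0 = 1
E[Y] = 3 * 1 + 5 = 8

8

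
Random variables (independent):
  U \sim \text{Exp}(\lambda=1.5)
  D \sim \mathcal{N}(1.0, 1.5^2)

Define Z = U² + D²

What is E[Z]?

E[Z] = E[U²] + E[D²]
E[U²] = Var(U) + E[U]² = 0.44444444 + 0.44444444 = 0.88888889
E[D²] = Var(D) + E[D]² = 2.25 + 1 = 3.25
E[Z] = 0.88888889 + 3.25 = 4.1388889

4.1388889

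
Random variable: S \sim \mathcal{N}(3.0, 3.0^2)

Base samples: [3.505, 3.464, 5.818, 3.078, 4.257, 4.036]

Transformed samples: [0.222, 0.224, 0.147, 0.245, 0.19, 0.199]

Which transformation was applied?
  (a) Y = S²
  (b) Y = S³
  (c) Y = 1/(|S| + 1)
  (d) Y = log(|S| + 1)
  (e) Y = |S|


Checking option (c) Y = 1/(|S| + 1):
  S = 3.505 -> Y = 0.222 ✓
  S = 3.464 -> Y = 0.224 ✓
  S = 5.818 -> Y = 0.147 ✓
All samples match this transformation.

(c) 1/(|S| + 1)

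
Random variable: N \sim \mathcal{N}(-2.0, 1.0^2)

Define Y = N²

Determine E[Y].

Using E[X²] = Var(X) + (E[X])²:
E[N] = -2
Var(N) = 1.0^2 = 1
E[N²] = 1 + (-2)² = 1 + 4 = 5

5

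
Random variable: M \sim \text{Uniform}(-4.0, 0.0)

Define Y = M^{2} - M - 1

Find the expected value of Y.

E[Y] = 1*E[M²] - 1*E[M] - 1
E[M] = -2
E[M²] = Var(M) + (E[M])² = 1.3333333 + 4 = 5.3333333
E[Y] = 1*5.3333333 - 1*(-2) - 1 = 6.3333333

6.3333333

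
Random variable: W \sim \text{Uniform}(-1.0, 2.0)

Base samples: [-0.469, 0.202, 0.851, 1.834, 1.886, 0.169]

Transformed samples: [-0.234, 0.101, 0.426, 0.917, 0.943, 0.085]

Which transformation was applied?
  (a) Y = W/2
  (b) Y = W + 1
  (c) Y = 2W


Checking option (a) Y = W/2:
  W = -0.469 -> Y = -0.234 ✓
  W = 0.202 -> Y = 0.101 ✓
  W = 0.851 -> Y = 0.426 ✓
All samples match this transformation.

(a) W/2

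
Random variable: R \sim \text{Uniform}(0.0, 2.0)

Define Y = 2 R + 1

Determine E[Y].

For Y = 2R + 1:
E[Y] = 2 * E[R] + 1
E[R] = (0 + 2)/2 = 1
E[Y] = 2 * 1 + 1 = 3

3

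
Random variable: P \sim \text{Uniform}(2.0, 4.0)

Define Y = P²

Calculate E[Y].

Using E[X²] = Var(X) + (E[X])²:
E[P] = 3
Var(P) = (4 - 2)^2/12 = 0.33333333
E[P²] = 0.33333333 + 3² = 0.33333333 + 9 = 9.3333333

9.3333333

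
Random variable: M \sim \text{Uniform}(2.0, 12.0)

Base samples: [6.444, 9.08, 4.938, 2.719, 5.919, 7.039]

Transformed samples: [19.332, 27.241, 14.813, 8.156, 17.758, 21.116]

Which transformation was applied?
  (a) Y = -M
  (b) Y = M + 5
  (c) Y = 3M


Checking option (c) Y = 3M:
  M = 6.444 -> Y = 19.332 ✓
  M = 9.08 -> Y = 27.241 ✓
  M = 4.938 -> Y = 14.813 ✓
All samples match this transformation.

(c) 3M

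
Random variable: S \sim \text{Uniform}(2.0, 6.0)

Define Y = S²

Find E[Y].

E[S²] = Var(S) + (E[S])² = 1.3333333 + 16 = 17.333333

17.333333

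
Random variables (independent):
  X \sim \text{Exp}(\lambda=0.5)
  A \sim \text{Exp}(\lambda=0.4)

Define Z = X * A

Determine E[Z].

For independent RVs: E[XY] = E[X]*E[Y]
E[X] = 2
E[A] = 2.5
E[Z] = 2 * 2.5 = 5

5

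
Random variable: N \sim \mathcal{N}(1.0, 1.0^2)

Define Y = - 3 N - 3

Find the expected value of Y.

For Y = -3N - 3:
E[Y] = -3 * E[N] - 3
E[N] = 1.0 = 1
E[Y] = -3 * 1 - 3 = -6

-6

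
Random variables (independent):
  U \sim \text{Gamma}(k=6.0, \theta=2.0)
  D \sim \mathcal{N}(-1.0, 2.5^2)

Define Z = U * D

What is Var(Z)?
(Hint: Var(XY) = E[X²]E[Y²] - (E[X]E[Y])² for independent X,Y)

Var(XY) = E[X²]E[Y²] - (E[X]E[Y])²
E[U] = 12, Var(U) = 24
E[D] = -1, Var(D) = 6.25
E[U²] = 24 + 12² = 168
E[D²] = 6.25 + (-1)² = 7.25
Var(Z) = 168*7.25 - (12*(-1))²
= 1218 - 144 = 1074

1074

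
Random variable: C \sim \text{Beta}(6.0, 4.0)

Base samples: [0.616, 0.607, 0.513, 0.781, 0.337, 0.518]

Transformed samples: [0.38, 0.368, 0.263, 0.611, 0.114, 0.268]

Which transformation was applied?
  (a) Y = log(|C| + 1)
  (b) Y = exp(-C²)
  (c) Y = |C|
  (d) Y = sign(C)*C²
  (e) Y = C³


Checking option (d) Y = sign(C)*C²:
  C = 0.616 -> Y = 0.38 ✓
  C = 0.607 -> Y = 0.368 ✓
  C = 0.513 -> Y = 0.263 ✓
All samples match this transformation.

(d) sign(C)*C²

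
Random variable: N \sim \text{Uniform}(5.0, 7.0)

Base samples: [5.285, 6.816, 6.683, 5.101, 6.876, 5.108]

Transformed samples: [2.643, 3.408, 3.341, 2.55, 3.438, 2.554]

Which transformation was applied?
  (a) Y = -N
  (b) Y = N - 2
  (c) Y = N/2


Checking option (c) Y = N/2:
  N = 5.285 -> Y = 2.643 ✓
  N = 6.816 -> Y = 3.408 ✓
  N = 6.683 -> Y = 3.341 ✓
All samples match this transformation.

(c) N/2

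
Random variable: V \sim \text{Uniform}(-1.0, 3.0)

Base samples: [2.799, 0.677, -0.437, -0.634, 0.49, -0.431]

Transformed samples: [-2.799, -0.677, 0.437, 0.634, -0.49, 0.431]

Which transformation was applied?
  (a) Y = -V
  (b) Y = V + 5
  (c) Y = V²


Checking option (a) Y = -V:
  V = 2.799 -> Y = -2.799 ✓
  V = 0.677 -> Y = -0.677 ✓
  V = -0.437 -> Y = 0.437 ✓
All samples match this transformation.

(a) -V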